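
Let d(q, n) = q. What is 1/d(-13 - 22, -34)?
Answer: -1/35 ≈ -0.028571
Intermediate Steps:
1/d(-13 - 22, -34) = 1/(-13 - 22) = 1/(-35) = -1/35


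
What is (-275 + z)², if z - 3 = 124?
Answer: 21904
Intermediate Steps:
z = 127 (z = 3 + 124 = 127)
(-275 + z)² = (-275 + 127)² = (-148)² = 21904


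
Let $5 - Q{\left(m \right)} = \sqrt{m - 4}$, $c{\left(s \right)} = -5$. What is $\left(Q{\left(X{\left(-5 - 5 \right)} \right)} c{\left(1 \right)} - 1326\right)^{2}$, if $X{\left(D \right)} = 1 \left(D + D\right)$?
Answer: $1824601 - 27020 i \sqrt{6} \approx 1.8246 \cdot 10^{6} - 66185.0 i$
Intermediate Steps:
$X{\left(D \right)} = 2 D$ ($X{\left(D \right)} = 1 \cdot 2 D = 2 D$)
$Q{\left(m \right)} = 5 - \sqrt{-4 + m}$ ($Q{\left(m \right)} = 5 - \sqrt{m - 4} = 5 - \sqrt{-4 + m}$)
$\left(Q{\left(X{\left(-5 - 5 \right)} \right)} c{\left(1 \right)} - 1326\right)^{2} = \left(\left(5 - \sqrt{-4 + 2 \left(-5 - 5\right)}\right) \left(-5\right) - 1326\right)^{2} = \left(\left(5 - \sqrt{-4 + 2 \left(-10\right)}\right) \left(-5\right) - 1326\right)^{2} = \left(\left(5 - \sqrt{-4 - 20}\right) \left(-5\right) - 1326\right)^{2} = \left(\left(5 - \sqrt{-24}\right) \left(-5\right) - 1326\right)^{2} = \left(\left(5 - 2 i \sqrt{6}\right) \left(-5\right) - 1326\right)^{2} = \left(\left(-25 + 10 i \sqrt{6}\right) - 1326\right)^{2} = \left(-1351 + 10 i \sqrt{6}\right)^{2}$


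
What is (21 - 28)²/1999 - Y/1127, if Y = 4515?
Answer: -1281466/321839 ≈ -3.9817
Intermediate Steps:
(21 - 28)²/1999 - Y/1127 = (21 - 28)²/1999 - 1*4515/1127 = (-7)²*(1/1999) - 4515*1/1127 = 49*(1/1999) - 645/161 = 49/1999 - 645/161 = -1281466/321839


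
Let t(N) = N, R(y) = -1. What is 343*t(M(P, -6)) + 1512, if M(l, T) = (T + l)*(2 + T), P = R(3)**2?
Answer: 8372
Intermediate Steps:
P = 1 (P = (-1)**2 = 1)
M(l, T) = (2 + T)*(T + l)
343*t(M(P, -6)) + 1512 = 343*((-6)**2 + 2*(-6) + 2*1 - 6*1) + 1512 = 343*(36 - 12 + 2 - 6) + 1512 = 343*20 + 1512 = 6860 + 1512 = 8372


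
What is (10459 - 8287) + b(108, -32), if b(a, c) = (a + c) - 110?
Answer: 2138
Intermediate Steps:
b(a, c) = -110 + a + c
(10459 - 8287) + b(108, -32) = (10459 - 8287) + (-110 + 108 - 32) = 2172 - 34 = 2138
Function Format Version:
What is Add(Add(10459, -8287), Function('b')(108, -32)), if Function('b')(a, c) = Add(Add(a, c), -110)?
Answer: 2138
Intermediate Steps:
Function('b')(a, c) = Add(-110, a, c)
Add(Add(10459, -8287), Function('b')(108, -32)) = Add(Add(10459, -8287), Add(-110, 108, -32)) = Add(2172, -34) = 2138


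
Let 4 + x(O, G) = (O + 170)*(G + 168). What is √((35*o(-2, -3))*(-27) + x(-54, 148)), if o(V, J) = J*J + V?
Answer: 7*√613 ≈ 173.31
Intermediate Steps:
o(V, J) = V + J² (o(V, J) = J² + V = V + J²)
x(O, G) = -4 + (168 + G)*(170 + O) (x(O, G) = -4 + (O + 170)*(G + 168) = -4 + (170 + O)*(168 + G) = -4 + (168 + G)*(170 + O))
√((35*o(-2, -3))*(-27) + x(-54, 148)) = √((35*(-2 + (-3)²))*(-27) + (28556 + 168*(-54) + 170*148 + 148*(-54))) = √((35*(-2 + 9))*(-27) + (28556 - 9072 + 25160 - 7992)) = √((35*7)*(-27) + 36652) = √(245*(-27) + 36652) = √(-6615 + 36652) = √30037 = 7*√613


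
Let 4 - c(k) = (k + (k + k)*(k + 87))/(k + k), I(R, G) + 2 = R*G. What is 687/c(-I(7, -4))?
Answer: -1374/227 ≈ -6.0529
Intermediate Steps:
I(R, G) = -2 + G*R (I(R, G) = -2 + R*G = -2 + G*R)
c(k) = 4 - (k + 2*k*(87 + k))/(2*k) (c(k) = 4 - (k + (k + k)*(k + 87))/(k + k) = 4 - (k + (2*k)*(87 + k))/(2*k) = 4 - (k + 2*k*(87 + k))*1/(2*k) = 4 - (k + 2*k*(87 + k))/(2*k))
687/c(-I(7, -4)) = 687/(-167/2 - (-1)*(-2 - 4*7)) = 687/(-167/2 - (-1)*(-2 - 28)) = 687/(-167/2 - (-1)*(-30)) = 687/(-167/2 - 1*30) = 687/(-167/2 - 30) = 687/(-227/2) = 687*(-2/227) = -1374/227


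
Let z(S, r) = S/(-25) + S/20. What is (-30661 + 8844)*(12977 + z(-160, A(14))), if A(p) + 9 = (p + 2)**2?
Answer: -1415421509/5 ≈ -2.8308e+8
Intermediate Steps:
A(p) = -9 + (2 + p)**2 (A(p) = -9 + (p + 2)**2 = -9 + (2 + p)**2)
z(S, r) = S/100 (z(S, r) = S*(-1/25) + S*(1/20) = -S/25 + S/20 = S/100)
(-30661 + 8844)*(12977 + z(-160, A(14))) = (-30661 + 8844)*(12977 + (1/100)*(-160)) = -21817*(12977 - 8/5) = -21817*64877/5 = -1415421509/5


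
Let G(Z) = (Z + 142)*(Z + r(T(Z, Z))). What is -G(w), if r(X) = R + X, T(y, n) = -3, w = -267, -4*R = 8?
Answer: -34000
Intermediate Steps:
R = -2 (R = -¼*8 = -2)
r(X) = -2 + X
G(Z) = (-5 + Z)*(142 + Z) (G(Z) = (Z + 142)*(Z + (-2 - 3)) = (142 + Z)*(Z - 5) = (142 + Z)*(-5 + Z) = (-5 + Z)*(142 + Z))
-G(w) = -(-710 + (-267)² + 137*(-267)) = -(-710 + 71289 - 36579) = -1*34000 = -34000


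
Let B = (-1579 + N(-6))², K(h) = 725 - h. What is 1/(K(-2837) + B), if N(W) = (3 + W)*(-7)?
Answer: 1/2430926 ≈ 4.1137e-7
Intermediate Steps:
N(W) = -21 - 7*W
B = 2427364 (B = (-1579 + (-21 - 7*(-6)))² = (-1579 + (-21 + 42))² = (-1579 + 21)² = (-1558)² = 2427364)
1/(K(-2837) + B) = 1/((725 - 1*(-2837)) + 2427364) = 1/((725 + 2837) + 2427364) = 1/(3562 + 2427364) = 1/2430926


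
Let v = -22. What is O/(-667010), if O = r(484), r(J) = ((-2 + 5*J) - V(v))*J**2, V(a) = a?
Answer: -57158464/66701 ≈ -856.94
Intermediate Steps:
r(J) = J**2*(20 + 5*J) (r(J) = ((-2 + 5*J) - 1*(-22))*J**2 = ((-2 + 5*J) + 22)*J**2 = (20 + 5*J)*J**2 = J**2*(20 + 5*J))
O = 571584640 (O = 5*484**2*(4 + 484) = 5*234256*488 = 571584640)
O/(-667010) = 571584640/(-667010) = 571584640*(-1/667010) = -57158464/66701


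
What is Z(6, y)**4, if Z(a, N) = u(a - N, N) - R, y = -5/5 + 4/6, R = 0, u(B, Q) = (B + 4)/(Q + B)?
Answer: 923521/104976 ≈ 8.7975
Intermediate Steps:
u(B, Q) = (4 + B)/(B + Q)
y = -1/3 (y = -5*1/5 + 4*(1/6) = -1 + 2/3 = -1/3 ≈ -0.33333)
Z(a, N) = (4 + a - N)/a (Z(a, N) = (4 + (a - N))/((a - N) + N) - 1*0 = (4 + a - N)/a + 0 = (4 + a - N)/a)
Z(6, y)**4 = ((4 + 6 - 1*(-1/3))/6)**4 = ((4 + 6 + 1/3)/6)**4 = ((1/6)*(31/3))**4 = (31/18)**4 = 923521/104976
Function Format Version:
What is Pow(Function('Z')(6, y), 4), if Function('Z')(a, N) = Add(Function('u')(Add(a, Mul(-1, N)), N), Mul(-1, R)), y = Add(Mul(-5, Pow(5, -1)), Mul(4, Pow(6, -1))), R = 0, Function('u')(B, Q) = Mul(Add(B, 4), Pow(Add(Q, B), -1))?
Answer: Rational(923521, 104976) ≈ 8.7975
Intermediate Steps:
Function('u')(B, Q) = Mul(Pow(Add(B, Q), -1), Add(4, B)) (Function('u')(B, Q) = Mul(Add(4, B), Pow(Add(B, Q), -1)) = Mul(Pow(Add(B, Q), -1), Add(4, B)))
y = Rational(-1, 3) (y = Add(Mul(-5, Rational(1, 5)), Mul(4, Rational(1, 6))) = Add(-1, Rational(2, 3)) = Rational(-1, 3) ≈ -0.33333)
Function('Z')(a, N) = Mul(Pow(a, -1), Add(4, a, Mul(-1, N))) (Function('Z')(a, N) = Add(Mul(Pow(Add(Add(a, Mul(-1, N)), N), -1), Add(4, Add(a, Mul(-1, N)))), Mul(-1, 0)) = Add(Mul(Pow(a, -1), Add(4, a, Mul(-1, N))), 0) = Mul(Pow(a, -1), Add(4, a, Mul(-1, N))))
Pow(Function('Z')(6, y), 4) = Pow(Mul(Pow(6, -1), Add(4, 6, Mul(-1, Rational(-1, 3)))), 4) = Pow(Mul(Rational(1, 6), Add(4, 6, Rational(1, 3))), 4) = Pow(Mul(Rational(1, 6), Rational(31, 3)), 4) = Pow(Rational(31, 18), 4) = Rational(923521, 104976)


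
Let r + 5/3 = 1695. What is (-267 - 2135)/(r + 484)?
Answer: -3603/3266 ≈ -1.1032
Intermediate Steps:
r = 5080/3 (r = -5/3 + 1695 = 5080/3 ≈ 1693.3)
(-267 - 2135)/(r + 484) = (-267 - 2135)/(5080/3 + 484) = -2402/6532/3 = -2402*3/6532 = -3603/3266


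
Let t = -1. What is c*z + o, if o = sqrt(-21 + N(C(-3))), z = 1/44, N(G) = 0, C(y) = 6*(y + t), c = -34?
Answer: -17/22 + I*sqrt(21) ≈ -0.77273 + 4.5826*I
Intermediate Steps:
C(y) = -6 + 6*y (C(y) = 6*(y - 1) = 6*(-1 + y) = -6 + 6*y)
z = 1/44 ≈ 0.022727
o = I*sqrt(21) (o = sqrt(-21 + 0) = sqrt(-21) = I*sqrt(21) ≈ 4.5826*I)
c*z + o = -34*1/44 + I*sqrt(21) = -17/22 + I*sqrt(21)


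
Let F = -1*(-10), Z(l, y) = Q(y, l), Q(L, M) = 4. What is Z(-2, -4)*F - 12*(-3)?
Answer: 76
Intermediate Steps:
Z(l, y) = 4
F = 10
Z(-2, -4)*F - 12*(-3) = 4*10 - 12*(-3) = 40 + 36 = 76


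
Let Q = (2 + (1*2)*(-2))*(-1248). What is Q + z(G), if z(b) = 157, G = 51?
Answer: 2653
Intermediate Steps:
Q = 2496 (Q = (2 + 2*(-2))*(-1248) = (2 - 4)*(-1248) = -2*(-1248) = 2496)
Q + z(G) = 2496 + 157 = 2653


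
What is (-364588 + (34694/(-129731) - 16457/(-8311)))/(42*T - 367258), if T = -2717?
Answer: 393094871755275/519012566315852 ≈ 0.75739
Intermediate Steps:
(-364588 + (34694/(-129731) - 16457/(-8311)))/(42*T - 367258) = (-364588 + (34694/(-129731) - 16457/(-8311)))/(42*(-2717) - 367258) = (-364588 + (34694*(-1/129731) - 16457*(-1/8311)))/(-114114 - 367258) = (-364588 + (-34694/129731 + 16457/8311))/(-481372) = (-364588 + 1846641233/1078194341)*(-1/481372) = -393094871755275/1078194341*(-1/481372) = 393094871755275/519012566315852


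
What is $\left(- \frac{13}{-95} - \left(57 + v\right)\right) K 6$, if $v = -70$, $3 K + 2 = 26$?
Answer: $\frac{59904}{95} \approx 630.57$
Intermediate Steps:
$K = 8$ ($K = - \frac{2}{3} + \frac{1}{3} \cdot 26 = - \frac{2}{3} + \frac{26}{3} = 8$)
$\left(- \frac{13}{-95} - \left(57 + v\right)\right) K 6 = \left(- \frac{13}{-95} - -13\right) 8 \cdot 6 = \left(\left(-13\right) \left(- \frac{1}{95}\right) + \left(-57 + 70\right)\right) 48 = \left(\frac{13}{95} + 13\right) 48 = \frac{1248}{95} \cdot 48 = \frac{59904}{95}$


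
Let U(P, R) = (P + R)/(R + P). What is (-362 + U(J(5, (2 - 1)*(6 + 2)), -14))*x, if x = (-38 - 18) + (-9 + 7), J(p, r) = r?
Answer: 20938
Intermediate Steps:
x = -58 (x = -56 - 2 = -58)
U(P, R) = 1 (U(P, R) = (P + R)/(P + R) = 1)
(-362 + U(J(5, (2 - 1)*(6 + 2)), -14))*x = (-362 + 1)*(-58) = -361*(-58) = 20938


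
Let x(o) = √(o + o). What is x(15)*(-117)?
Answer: -117*√30 ≈ -640.83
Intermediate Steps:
x(o) = √2*√o (x(o) = √(2*o) = √2*√o)
x(15)*(-117) = (√2*√15)*(-117) = √30*(-117) = -117*√30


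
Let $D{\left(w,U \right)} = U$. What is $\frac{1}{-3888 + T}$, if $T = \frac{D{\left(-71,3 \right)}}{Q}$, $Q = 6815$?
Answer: $- \frac{6815}{26496717} \approx -0.0002572$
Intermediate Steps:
$T = \frac{3}{6815} \approx 0.00044021$
$\frac{1}{-3888 + T} = \frac{1}{-3888 + \frac{3}{6815}} = \frac{1}{- \frac{26496717}{6815}} = - \frac{6815}{26496717}$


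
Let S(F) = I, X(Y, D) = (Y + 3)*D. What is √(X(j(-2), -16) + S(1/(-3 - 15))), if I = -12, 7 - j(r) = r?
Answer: 2*I*√51 ≈ 14.283*I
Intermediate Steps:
j(r) = 7 - r
X(Y, D) = D*(3 + Y) (X(Y, D) = (3 + Y)*D = D*(3 + Y))
S(F) = -12
√(X(j(-2), -16) + S(1/(-3 - 15))) = √(-16*(3 + (7 - 1*(-2))) - 12) = √(-16*(3 + (7 + 2)) - 12) = √(-16*(3 + 9) - 12) = √(-16*12 - 12) = √(-192 - 12) = √(-204) = 2*I*√51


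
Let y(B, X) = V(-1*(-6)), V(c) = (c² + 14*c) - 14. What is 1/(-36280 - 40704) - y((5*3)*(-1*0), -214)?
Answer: -8160305/76984 ≈ -106.00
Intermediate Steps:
V(c) = -14 + c² + 14*c
y(B, X) = 106 (y(B, X) = -14 + (-1*(-6))² + 14*(-1*(-6)) = -14 + 6² + 14*6 = -14 + 36 + 84 = 106)
1/(-36280 - 40704) - y((5*3)*(-1*0), -214) = 1/(-36280 - 40704) - 1*106 = 1/(-76984) - 106 = -1/76984 - 106 = -8160305/76984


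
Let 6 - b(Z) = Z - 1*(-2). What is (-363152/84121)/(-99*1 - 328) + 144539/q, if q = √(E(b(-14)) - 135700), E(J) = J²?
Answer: 363152/35919667 - 144539*I*√8461/33844 ≈ 0.01011 - 392.84*I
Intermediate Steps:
b(Z) = 4 - Z (b(Z) = 6 - (Z - 1*(-2)) = 6 - (Z + 2) = 6 - (2 + Z) = 6 + (-2 - Z) = 4 - Z)
q = 4*I*√8461 (q = √((4 - 1*(-14))² - 135700) = √((4 + 14)² - 135700) = √(18² - 135700) = √(324 - 135700) = √(-135376) = 4*I*√8461 ≈ 367.93*I)
(-363152/84121)/(-99*1 - 328) + 144539/q = (-363152/84121)/(-99*1 - 328) + 144539/((4*I*√8461)) = (-363152*1/84121)/(-99 - 328) + 144539*(-I*√8461/33844) = -363152/84121/(-427) - 144539*I*√8461/33844 = -363152/84121*(-1/427) - 144539*I*√8461/33844 = 363152/35919667 - 144539*I*√8461/33844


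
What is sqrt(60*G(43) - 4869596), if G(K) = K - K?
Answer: 2*I*sqrt(1217399) ≈ 2206.7*I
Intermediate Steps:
G(K) = 0
sqrt(60*G(43) - 4869596) = sqrt(60*0 - 4869596) = sqrt(0 - 4869596) = sqrt(-4869596) = 2*I*sqrt(1217399)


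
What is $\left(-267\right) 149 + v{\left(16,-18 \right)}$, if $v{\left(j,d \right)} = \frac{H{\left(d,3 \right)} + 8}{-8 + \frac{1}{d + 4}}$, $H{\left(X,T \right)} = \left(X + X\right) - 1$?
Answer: $- \frac{4495073}{113} \approx -39779.0$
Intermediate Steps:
$H{\left(X,T \right)} = -1 + 2 X$ ($H{\left(X,T \right)} = 2 X - 1 = -1 + 2 X$)
$v{\left(j,d \right)} = \frac{7 + 2 d}{-8 + \frac{1}{4 + d}}$ ($v{\left(j,d \right)} = \frac{\left(-1 + 2 d\right) + 8}{-8 + \frac{1}{d + 4}} = \frac{7 + 2 d}{-8 + \frac{1}{4 + d}}$)
$\left(-267\right) 149 + v{\left(16,-18 \right)} = \left(-267\right) 149 + \frac{-28 - -270 - 2 \left(-18\right)^{2}}{31 + 8 \left(-18\right)} = -39783 + \frac{-28 + 270 - 648}{31 - 144} = -39783 + \frac{-28 + 270 - 648}{-113} = -39783 - - \frac{406}{113} = -39783 + \frac{406}{113} = - \frac{4495073}{113}$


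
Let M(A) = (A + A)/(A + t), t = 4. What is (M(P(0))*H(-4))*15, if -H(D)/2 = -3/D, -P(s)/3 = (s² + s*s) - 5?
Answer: -675/19 ≈ -35.526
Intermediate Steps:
P(s) = 15 - 6*s² (P(s) = -3*((s² + s*s) - 5) = -3*((s² + s²) - 5) = -3*(2*s² - 5) = -3*(-5 + 2*s²) = 15 - 6*s²)
M(A) = 2*A/(4 + A) (M(A) = (A + A)/(A + 4) = (2*A)/(4 + A) = 2*A/(4 + A))
H(D) = 6/D (H(D) = -(-6)/D = 6/D)
(M(P(0))*H(-4))*15 = ((2*(15 - 6*0²)/(4 + (15 - 6*0²)))*(6/(-4)))*15 = ((2*(15 - 6*0)/(4 + (15 - 6*0)))*(6*(-¼)))*15 = ((2*(15 + 0)/(4 + (15 + 0)))*(-3/2))*15 = ((2*15/(4 + 15))*(-3/2))*15 = ((2*15/19)*(-3/2))*15 = ((2*15*(1/19))*(-3/2))*15 = ((30/19)*(-3/2))*15 = -45/19*15 = -675/19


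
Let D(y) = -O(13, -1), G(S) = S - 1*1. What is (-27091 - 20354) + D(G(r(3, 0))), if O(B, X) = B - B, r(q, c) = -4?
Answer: -47445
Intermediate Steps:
O(B, X) = 0
G(S) = -1 + S (G(S) = S - 1 = -1 + S)
D(y) = 0 (D(y) = -1*0 = 0)
(-27091 - 20354) + D(G(r(3, 0))) = (-27091 - 20354) + 0 = -47445 + 0 = -47445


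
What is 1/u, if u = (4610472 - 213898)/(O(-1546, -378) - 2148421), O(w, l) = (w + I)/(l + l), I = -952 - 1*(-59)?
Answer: -180467093/369312216 ≈ -0.48866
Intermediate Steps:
I = -893 (I = -952 + 59 = -893)
O(w, l) = (-893 + w)/(2*l) (O(w, l) = (w - 893)/(l + l) = (-893 + w)/((2*l)) = (-893 + w)*(1/(2*l)) = (-893 + w)/(2*l))
u = -369312216/180467093 (u = (4610472 - 213898)/((1/2)*(-893 - 1546)/(-378) - 2148421) = 4396574/((1/2)*(-1/378)*(-2439) - 2148421) = 4396574/(271/84 - 2148421) = 4396574/(-180467093/84) = 4396574*(-84/180467093) = -369312216/180467093 ≈ -2.0464)
1/u = 1/(-369312216/180467093) = -180467093/369312216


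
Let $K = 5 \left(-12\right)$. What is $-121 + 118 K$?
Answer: $-7201$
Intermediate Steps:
$K = -60$
$-121 + 118 K = -121 + 118 \left(-60\right) = -121 - 7080 = -7201$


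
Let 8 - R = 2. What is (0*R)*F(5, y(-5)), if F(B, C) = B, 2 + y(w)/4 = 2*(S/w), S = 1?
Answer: 0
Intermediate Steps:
R = 6 (R = 8 - 1*2 = 8 - 2 = 6)
y(w) = -8 + 8/w (y(w) = -8 + 4*(2*(1/w)) = -8 + 4*(2/w) = -8 + 8/w)
(0*R)*F(5, y(-5)) = (0*6)*5 = 0*5 = 0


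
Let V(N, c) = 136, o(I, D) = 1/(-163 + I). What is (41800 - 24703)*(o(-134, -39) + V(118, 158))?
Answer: 230188309/99 ≈ 2.3251e+6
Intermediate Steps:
(41800 - 24703)*(o(-134, -39) + V(118, 158)) = (41800 - 24703)*(1/(-163 - 134) + 136) = 17097*(1/(-297) + 136) = 17097*(-1/297 + 136) = 17097*(40391/297) = 230188309/99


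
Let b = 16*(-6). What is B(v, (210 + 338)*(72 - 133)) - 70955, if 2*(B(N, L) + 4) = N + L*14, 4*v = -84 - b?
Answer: -609907/2 ≈ -3.0495e+5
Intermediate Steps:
b = -96
v = 3 (v = (-84 - 1*(-96))/4 = (-84 + 96)/4 = (¼)*12 = 3)
B(N, L) = -4 + N/2 + 7*L (B(N, L) = -4 + (N + L*14)/2 = -4 + (N + 14*L)/2 = -4 + (N/2 + 7*L) = -4 + N/2 + 7*L)
B(v, (210 + 338)*(72 - 133)) - 70955 = (-4 + (½)*3 + 7*((210 + 338)*(72 - 133))) - 70955 = (-4 + 3/2 + 7*(548*(-61))) - 70955 = (-4 + 3/2 + 7*(-33428)) - 70955 = (-4 + 3/2 - 233996) - 70955 = -467997/2 - 70955 = -609907/2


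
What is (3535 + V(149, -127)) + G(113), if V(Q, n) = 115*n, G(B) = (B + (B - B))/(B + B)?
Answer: -22139/2 ≈ -11070.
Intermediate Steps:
G(B) = ½ (G(B) = (B + 0)/((2*B)) = B*(1/(2*B)) = ½)
(3535 + V(149, -127)) + G(113) = (3535 + 115*(-127)) + ½ = (3535 - 14605) + ½ = -11070 + ½ = -22139/2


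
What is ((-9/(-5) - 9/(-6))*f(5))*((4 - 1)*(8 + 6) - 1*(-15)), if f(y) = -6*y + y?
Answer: -9405/2 ≈ -4702.5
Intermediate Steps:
f(y) = -5*y
((-9/(-5) - 9/(-6))*f(5))*((4 - 1)*(8 + 6) - 1*(-15)) = ((-9/(-5) - 9/(-6))*(-5*5))*((4 - 1)*(8 + 6) - 1*(-15)) = ((-9*(-⅕) - 9*(-⅙))*(-25))*(3*14 + 15) = ((9/5 + 3/2)*(-25))*(42 + 15) = ((33/10)*(-25))*57 = -165/2*57 = -9405/2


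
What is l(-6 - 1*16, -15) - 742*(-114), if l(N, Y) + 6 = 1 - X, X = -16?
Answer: 84599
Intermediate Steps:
l(N, Y) = 11 (l(N, Y) = -6 + (1 - 1*(-16)) = -6 + (1 + 16) = -6 + 17 = 11)
l(-6 - 1*16, -15) - 742*(-114) = 11 - 742*(-114) = 11 + 84588 = 84599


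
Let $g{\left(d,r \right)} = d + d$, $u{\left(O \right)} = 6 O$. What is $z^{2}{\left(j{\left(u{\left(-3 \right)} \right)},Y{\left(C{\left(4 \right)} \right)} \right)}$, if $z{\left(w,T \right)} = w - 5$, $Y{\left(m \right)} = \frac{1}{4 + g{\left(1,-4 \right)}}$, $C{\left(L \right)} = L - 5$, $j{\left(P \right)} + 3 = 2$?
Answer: $36$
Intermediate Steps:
$j{\left(P \right)} = -1$ ($j{\left(P \right)} = -3 + 2 = -1$)
$g{\left(d,r \right)} = 2 d$
$C{\left(L \right)} = -5 + L$
$Y{\left(m \right)} = \frac{1}{6}$ ($Y{\left(m \right)} = \frac{1}{4 + 2 \cdot 1} = \frac{1}{4 + 2} = \frac{1}{6}$)
$z{\left(w,T \right)} = -5 + w$
$z^{2}{\left(j{\left(u{\left(-3 \right)} \right)},Y{\left(C{\left(4 \right)} \right)} \right)} = \left(-5 - 1\right)^{2} = \left(-6\right)^{2} = 36$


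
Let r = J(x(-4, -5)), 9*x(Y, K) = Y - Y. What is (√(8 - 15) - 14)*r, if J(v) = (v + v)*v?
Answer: 0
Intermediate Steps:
x(Y, K) = 0 (x(Y, K) = (Y - Y)/9 = (⅑)*0 = 0)
J(v) = 2*v² (J(v) = (2*v)*v = 2*v²)
r = 0 (r = 2*0² = 2*0 = 0)
(√(8 - 15) - 14)*r = (√(8 - 15) - 14)*0 = (√(-7) - 14)*0 = (I*√7 - 14)*0 = (-14 + I*√7)*0 = 0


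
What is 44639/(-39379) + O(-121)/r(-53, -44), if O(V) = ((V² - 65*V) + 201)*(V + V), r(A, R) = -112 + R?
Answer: 36064057157/1023854 ≈ 35224.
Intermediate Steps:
O(V) = 2*V*(201 + V² - 65*V) (O(V) = (201 + V² - 65*V)*(2*V) = 2*V*(201 + V² - 65*V))
44639/(-39379) + O(-121)/r(-53, -44) = 44639/(-39379) + (2*(-121)*(201 + (-121)² - 65*(-121)))/(-112 - 44) = 44639*(-1/39379) + (2*(-121)*(201 + 14641 + 7865))/(-156) = -44639/39379 + (2*(-121)*22707)*(-1/156) = -44639/39379 - 5495094*(-1/156) = -44639/39379 + 915849/26 = 36064057157/1023854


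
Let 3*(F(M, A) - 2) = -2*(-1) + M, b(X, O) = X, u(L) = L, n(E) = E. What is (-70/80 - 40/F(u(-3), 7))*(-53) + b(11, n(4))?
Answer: 10635/8 ≈ 1329.4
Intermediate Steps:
F(M, A) = 8/3 + M/3 (F(M, A) = 2 + (-2*(-1) + M)/3 = 2 + (2 + M)/3 = 2 + (⅔ + M/3) = 8/3 + M/3)
(-70/80 - 40/F(u(-3), 7))*(-53) + b(11, n(4)) = (-70/80 - 40/(8/3 + (⅓)*(-3)))*(-53) + 11 = (-70*1/80 - 40/(8/3 - 1))*(-53) + 11 = (-7/8 - 40/5/3)*(-53) + 11 = (-7/8 - 40*⅗)*(-53) + 11 = (-7/8 - 24)*(-53) + 11 = -199/8*(-53) + 11 = 10547/8 + 11 = 10635/8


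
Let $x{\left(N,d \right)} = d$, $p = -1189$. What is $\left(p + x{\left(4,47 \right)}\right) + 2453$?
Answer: $1311$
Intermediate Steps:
$\left(p + x{\left(4,47 \right)}\right) + 2453 = \left(-1189 + 47\right) + 2453 = -1142 + 2453 = 1311$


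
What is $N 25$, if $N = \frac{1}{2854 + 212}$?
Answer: $\frac{25}{3066} \approx 0.0081539$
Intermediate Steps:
$N = \frac{1}{3066} \approx 0.00032616$
$N 25 = \frac{1}{3066} \cdot 25 = \frac{25}{3066}$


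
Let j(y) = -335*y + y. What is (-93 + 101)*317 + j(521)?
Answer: -171478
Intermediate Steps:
j(y) = -334*y
(-93 + 101)*317 + j(521) = (-93 + 101)*317 - 334*521 = 8*317 - 174014 = 2536 - 174014 = -171478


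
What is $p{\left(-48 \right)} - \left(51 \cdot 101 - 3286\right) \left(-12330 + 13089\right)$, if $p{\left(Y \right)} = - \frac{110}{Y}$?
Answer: $- \frac{33972785}{24} \approx -1.4155 \cdot 10^{6}$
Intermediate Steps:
$p{\left(-48 \right)} - \left(51 \cdot 101 - 3286\right) \left(-12330 + 13089\right) = - \frac{110}{-48} - \left(51 \cdot 101 - 3286\right) \left(-12330 + 13089\right) = \left(-110\right) \left(- \frac{1}{48}\right) - \left(5151 - 3286\right) 759 = \frac{55}{24} - 1865 \cdot 759 = \frac{55}{24} - 1415535 = - \frac{33972785}{24}$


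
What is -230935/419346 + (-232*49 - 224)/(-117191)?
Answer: -22202444753/49143577086 ≈ -0.45179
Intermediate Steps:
-230935/419346 + (-232*49 - 224)/(-117191) = -230935*1/419346 + (-11368 - 224)*(-1/117191) = -230935/419346 - 11592*(-1/117191) = -230935/419346 + 11592/117191 = -22202444753/49143577086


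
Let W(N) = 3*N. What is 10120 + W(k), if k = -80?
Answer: 9880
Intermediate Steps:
10120 + W(k) = 10120 + 3*(-80) = 10120 - 240 = 9880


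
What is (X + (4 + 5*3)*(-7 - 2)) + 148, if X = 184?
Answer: 161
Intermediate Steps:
(X + (4 + 5*3)*(-7 - 2)) + 148 = (184 + (4 + 5*3)*(-7 - 2)) + 148 = (184 + (4 + 15)*(-9)) + 148 = (184 + 19*(-9)) + 148 = (184 - 171) + 148 = 13 + 148 = 161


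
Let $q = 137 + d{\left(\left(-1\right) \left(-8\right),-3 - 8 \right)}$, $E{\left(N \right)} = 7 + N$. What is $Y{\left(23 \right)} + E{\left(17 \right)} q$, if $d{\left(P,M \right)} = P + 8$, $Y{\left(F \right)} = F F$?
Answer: $4201$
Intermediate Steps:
$Y{\left(F \right)} = F^{2}$
$d{\left(P,M \right)} = 8 + P$
$q = 153$ ($q = 137 + \left(8 - -8\right) = 137 + \left(8 + 8\right) = 137 + 16 = 153$)
$Y{\left(23 \right)} + E{\left(17 \right)} q = 23^{2} + \left(7 + 17\right) 153 = 529 + 24 \cdot 153 = 529 + 3672 = 4201$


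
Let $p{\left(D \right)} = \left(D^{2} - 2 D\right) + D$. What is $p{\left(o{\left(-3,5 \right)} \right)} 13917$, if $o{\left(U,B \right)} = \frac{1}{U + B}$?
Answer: $- \frac{13917}{4} \approx -3479.3$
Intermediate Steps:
$o{\left(U,B \right)} = \frac{1}{B + U}$
$p{\left(D \right)} = D^{2} - D$
$p{\left(o{\left(-3,5 \right)} \right)} 13917 = \frac{-1 + \frac{1}{5 - 3}}{5 - 3} \cdot 13917 = \frac{-1 + \frac{1}{2}}{2} \cdot 13917 = \frac{1}{2} \left(- \frac{1}{2}\right) 13917 = \left(- \frac{1}{4}\right) 13917 = - \frac{13917}{4}$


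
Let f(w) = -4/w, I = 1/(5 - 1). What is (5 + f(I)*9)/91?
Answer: -139/91 ≈ -1.5275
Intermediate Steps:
I = 1/4 ≈ 0.25000
(5 + f(I)*9)/91 = (5 - 4/1/4*9)/91 = (5 - 4*4*9)*(1/91) = (5 - 16*9)*(1/91) = (5 - 144)*(1/91) = -139*1/91 = -139/91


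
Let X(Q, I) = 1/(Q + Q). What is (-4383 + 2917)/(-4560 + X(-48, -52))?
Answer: 140736/437761 ≈ 0.32149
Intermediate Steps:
X(Q, I) = 1/(2*Q)
(-4383 + 2917)/(-4560 + X(-48, -52)) = (-4383 + 2917)/(-4560 + (1/2)/(-48)) = -1466/(-4560 + (1/2)*(-1/48)) = -1466/(-4560 - 1/96) = -1466/(-437761/96) = -1466*(-96/437761) = 140736/437761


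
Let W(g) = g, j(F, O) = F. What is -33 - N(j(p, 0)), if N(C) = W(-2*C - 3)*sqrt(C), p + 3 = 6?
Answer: -33 + 9*sqrt(3) ≈ -17.412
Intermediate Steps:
p = 3 (p = -3 + 6 = 3)
N(C) = sqrt(C)*(-3 - 2*C) (N(C) = (-2*C - 3)*sqrt(C) = (-3 - 2*C)*sqrt(C) = sqrt(C)*(-3 - 2*C))
-33 - N(j(p, 0)) = -33 - sqrt(3)*(-3 - 2*3) = -33 - sqrt(3)*(-3 - 6) = -33 - sqrt(3)*(-9) = -33 - (-9)*sqrt(3) = -33 + 9*sqrt(3)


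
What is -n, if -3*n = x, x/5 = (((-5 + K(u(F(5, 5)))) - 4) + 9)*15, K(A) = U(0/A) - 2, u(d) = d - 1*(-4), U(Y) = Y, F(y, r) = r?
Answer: -50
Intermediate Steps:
u(d) = 4 + d (u(d) = d + 4 = 4 + d)
K(A) = -2 (K(A) = 0/A - 2 = 0 - 2 = -2)
x = -150 (x = 5*((((-5 - 2) - 4) + 9)*15) = 5*(((-7 - 4) + 9)*15) = 5*((-11 + 9)*15) = 5*(-2*15) = 5*(-30) = -150)
n = 50 (n = -⅓*(-150) = 50)
-n = -1*50 = -50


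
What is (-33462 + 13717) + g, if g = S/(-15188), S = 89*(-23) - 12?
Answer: -299885001/15188 ≈ -19745.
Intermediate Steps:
S = -2059 (S = -2047 - 12 = -2059)
g = 2059/15188 (g = -2059/(-15188) = -2059*(-1/15188) = 2059/15188 ≈ 0.13557)
(-33462 + 13717) + g = (-33462 + 13717) + 2059/15188 = -19745 + 2059/15188 = -299885001/15188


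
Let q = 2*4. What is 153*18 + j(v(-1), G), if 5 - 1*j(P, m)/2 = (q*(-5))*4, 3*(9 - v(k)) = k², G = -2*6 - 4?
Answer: 3084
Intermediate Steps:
G = -16 (G = -12 - 4 = -16)
q = 8
v(k) = 9 - k²/3
j(P, m) = 330 (j(P, m) = 10 - 2*8*(-5)*4 = 10 - (-80)*4 = 10 - 2*(-160) = 10 + 320 = 330)
153*18 + j(v(-1), G) = 153*18 + 330 = 2754 + 330 = 3084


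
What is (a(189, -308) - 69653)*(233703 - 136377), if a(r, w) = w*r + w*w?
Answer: -3211855326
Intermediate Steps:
a(r, w) = w² + r*w (a(r, w) = r*w + w² = w² + r*w)
(a(189, -308) - 69653)*(233703 - 136377) = (-308*(189 - 308) - 69653)*(233703 - 136377) = (-308*(-119) - 69653)*97326 = (36652 - 69653)*97326 = -33001*97326 = -3211855326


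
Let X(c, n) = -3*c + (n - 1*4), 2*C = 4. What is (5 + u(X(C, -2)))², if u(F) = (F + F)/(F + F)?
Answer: 36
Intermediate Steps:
C = 2 (C = (½)*4 = 2)
X(c, n) = -4 + n - 3*c (X(c, n) = -3*c + (n - 4) = -3*c + (-4 + n) = -4 + n - 3*c)
u(F) = 1 (u(F) = (2*F)/((2*F)) = (2*F)*(1/(2*F)) = 1)
(5 + u(X(C, -2)))² = (5 + 1)² = 6² = 36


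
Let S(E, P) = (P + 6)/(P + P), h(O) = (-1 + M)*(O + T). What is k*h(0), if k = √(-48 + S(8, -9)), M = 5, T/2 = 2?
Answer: 8*I*√1722/3 ≈ 110.66*I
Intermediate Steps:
T = 4 (T = 2*2 = 4)
h(O) = 16 + 4*O (h(O) = (-1 + 5)*(O + 4) = 4*(4 + O) = 16 + 4*O)
S(E, P) = (6 + P)/(2*P) (S(E, P) = (6 + P)/((2*P)) = (6 + P)*(1/(2*P)) = (6 + P)/(2*P))
k = I*√1722/6 (k = √(-48 + (½)*(6 - 9)/(-9)) = √(-48 + (½)*(-⅑)*(-3)) = √(-48 + ⅙) = √(-287/6) = I*√1722/6 ≈ 6.9162*I)
k*h(0) = (I*√1722/6)*(16 + 4*0) = (I*√1722/6)*(16 + 0) = (I*√1722/6)*16 = 8*I*√1722/3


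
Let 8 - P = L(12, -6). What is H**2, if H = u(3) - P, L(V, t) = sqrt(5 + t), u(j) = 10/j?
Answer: 187/9 - 28*I/3 ≈ 20.778 - 9.3333*I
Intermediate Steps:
P = 8 - I (P = 8 - sqrt(5 - 6) = 8 - sqrt(-1) = 8 - I ≈ 8.0 - 1.0*I)
H = -14/3 + I (H = 10/3 - (8 - I) = 10*(1/3) + (-8 + I) = 10/3 + (-8 + I) = -14/3 + I ≈ -4.6667 + 1.0*I)
H**2 = (-14/3 + I)**2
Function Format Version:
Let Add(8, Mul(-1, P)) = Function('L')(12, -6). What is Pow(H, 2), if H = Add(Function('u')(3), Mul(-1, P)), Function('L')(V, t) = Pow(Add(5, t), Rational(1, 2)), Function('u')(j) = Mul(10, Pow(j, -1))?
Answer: Add(Rational(187, 9), Mul(Rational(-28, 3), I)) ≈ Add(20.778, Mul(-9.3333, I))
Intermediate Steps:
P = Add(8, Mul(-1, I)) (P = Add(8, Mul(-1, Pow(Add(5, -6), Rational(1, 2)))) = Add(8, Mul(-1, Pow(-1, Rational(1, 2)))) = Add(8, Mul(-1, I)) ≈ Add(8.0000, Mul(-1.0000, I)))
H = Add(Rational(-14, 3), I) (H = Add(Mul(10, Pow(3, -1)), Mul(-1, Add(8, Mul(-1, I)))) = Add(Mul(10, Rational(1, 3)), Add(-8, I)) = Add(Rational(10, 3), Add(-8, I)) = Add(Rational(-14, 3), I) ≈ Add(-4.6667, Mul(1.0000, I)))
Pow(H, 2) = Pow(Add(Rational(-14, 3), I), 2)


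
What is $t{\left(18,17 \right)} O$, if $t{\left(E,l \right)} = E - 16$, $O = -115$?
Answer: $-230$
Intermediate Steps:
$t{\left(E,l \right)} = -16 + E$
$t{\left(18,17 \right)} O = \left(-16 + 18\right) \left(-115\right) = 2 \left(-115\right) = -230$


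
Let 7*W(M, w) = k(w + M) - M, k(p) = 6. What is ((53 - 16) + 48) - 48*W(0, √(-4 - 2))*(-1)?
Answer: 883/7 ≈ 126.14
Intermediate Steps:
W(M, w) = 6/7 - M/7 (W(M, w) = (6 - M)/7 = 6/7 - M/7)
((53 - 16) + 48) - 48*W(0, √(-4 - 2))*(-1) = ((53 - 16) + 48) - 48*(6/7 - ⅐*0)*(-1) = (37 + 48) - 48*(6/7 + 0)*(-1) = 85 - 288*(-1)/7 = 85 - 48*(-6/7) = 85 + 288/7 = 883/7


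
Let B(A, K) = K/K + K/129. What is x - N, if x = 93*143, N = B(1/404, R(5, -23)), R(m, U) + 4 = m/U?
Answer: 39455263/2967 ≈ 13298.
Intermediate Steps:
R(m, U) = -4 + m/U
B(A, K) = 1 + K/129 (B(A, K) = 1 + K*(1/129) = 1 + K/129)
N = 2870/2967 (N = 1 + (-4 + 5/(-23))/129 = 1 + (-4 + 5*(-1/23))/129 = 1 + (-4 - 5/23)/129 = 1 + (1/129)*(-97/23) = 1 - 97/2967 = 2870/2967 ≈ 0.96731)
x = 13299
x - N = 13299 - 1*2870/2967 = 13299 - 2870/2967 = 39455263/2967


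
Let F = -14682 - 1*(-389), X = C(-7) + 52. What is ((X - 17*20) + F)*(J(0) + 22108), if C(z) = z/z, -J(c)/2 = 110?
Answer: -319127040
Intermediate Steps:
J(c) = -220 (J(c) = -2*110 = -220)
C(z) = 1
X = 53 (X = 1 + 52 = 53)
F = -14293 (F = -14682 + 389 = -14293)
((X - 17*20) + F)*(J(0) + 22108) = ((53 - 17*20) - 14293)*(-220 + 22108) = ((53 - 340) - 14293)*21888 = (-287 - 14293)*21888 = -14580*21888 = -319127040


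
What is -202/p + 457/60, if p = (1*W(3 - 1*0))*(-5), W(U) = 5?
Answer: 4709/300 ≈ 15.697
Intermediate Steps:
p = -25 (p = (1*5)*(-5) = 5*(-5) = -25)
-202/p + 457/60 = -202/(-25) + 457/60 = -202*(-1/25) + 457*(1/60) = 202/25 + 457/60 = 4709/300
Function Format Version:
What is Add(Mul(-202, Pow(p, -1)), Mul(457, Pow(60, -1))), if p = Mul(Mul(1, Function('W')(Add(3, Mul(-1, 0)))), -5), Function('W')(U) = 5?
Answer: Rational(4709, 300) ≈ 15.697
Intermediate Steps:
p = -25 (p = Mul(Mul(1, 5), -5) = Mul(5, -5) = -25)
Add(Mul(-202, Pow(p, -1)), Mul(457, Pow(60, -1))) = Add(Mul(-202, Pow(-25, -1)), Mul(457, Pow(60, -1))) = Add(Mul(-202, Rational(-1, 25)), Mul(457, Rational(1, 60))) = Add(Rational(202, 25), Rational(457, 60)) = Rational(4709, 300)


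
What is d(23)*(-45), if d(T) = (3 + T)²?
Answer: -30420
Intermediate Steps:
d(23)*(-45) = (3 + 23)²*(-45) = 26²*(-45) = 676*(-45) = -30420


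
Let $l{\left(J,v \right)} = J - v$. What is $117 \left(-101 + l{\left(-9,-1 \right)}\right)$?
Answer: $-12753$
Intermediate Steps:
$117 \left(-101 + l{\left(-9,-1 \right)}\right) = 117 \left(-101 - 8\right) = 117 \left(-109\right) = -12753$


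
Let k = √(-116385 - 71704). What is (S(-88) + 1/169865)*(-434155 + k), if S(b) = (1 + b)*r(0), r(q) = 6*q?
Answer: -86831/33973 + I*√188089/169865 ≈ -2.5559 + 0.0025532*I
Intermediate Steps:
S(b) = 0 (S(b) = (1 + b)*(6*0) = (1 + b)*0 = 0)
k = I*√188089 (k = √(-188089) = I*√188089 ≈ 433.69*I)
(S(-88) + 1/169865)*(-434155 + k) = (0 + 1/169865)*(-434155 + I*√188089) = (-434155 + I*√188089)/169865 = -86831/33973 + I*√188089/169865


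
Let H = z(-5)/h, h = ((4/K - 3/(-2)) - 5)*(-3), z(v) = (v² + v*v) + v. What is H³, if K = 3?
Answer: 729000/2197 ≈ 331.82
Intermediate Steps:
z(v) = v + 2*v² (z(v) = (v² + v²) + v = 2*v² + v = v + 2*v²)
h = 13/2 (h = ((4/3 - 3/(-2)) - 5)*(-3) = ((4*(⅓) - 3*(-½)) - 5)*(-3) = ((4/3 + 3/2) - 5)*(-3) = (17/6 - 5)*(-3) = -13/6*(-3) = 13/2 ≈ 6.5000)
H = 90/13 (H = (-5*(1 + 2*(-5)))/(13/2) = -5*(1 - 10)*(2/13) = -5*(-9)*(2/13) = 45*(2/13) = 90/13 ≈ 6.9231)
H³ = (90/13)³ = 729000/2197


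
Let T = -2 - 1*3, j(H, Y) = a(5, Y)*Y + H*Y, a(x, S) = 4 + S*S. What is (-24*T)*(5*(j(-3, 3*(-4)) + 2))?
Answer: -1042800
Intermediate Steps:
a(x, S) = 4 + S**2
j(H, Y) = H*Y + Y*(4 + Y**2) (j(H, Y) = (4 + Y**2)*Y + H*Y = Y*(4 + Y**2) + H*Y = H*Y + Y*(4 + Y**2))
T = -5 (T = -2 - 3 = -5)
(-24*T)*(5*(j(-3, 3*(-4)) + 2)) = (-24*(-5))*(5*((3*(-4))*(4 - 3 + (3*(-4))**2) + 2)) = 120*(5*(-12*(4 - 3 + (-12)**2) + 2)) = 120*(5*(-12*(4 - 3 + 144) + 2)) = 120*(5*(-12*145 + 2)) = 120*(5*(-1740 + 2)) = 120*(5*(-1738)) = 120*(-8690) = -1042800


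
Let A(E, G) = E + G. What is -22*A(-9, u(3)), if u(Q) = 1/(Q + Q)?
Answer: 583/3 ≈ 194.33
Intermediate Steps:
u(Q) = 1/(2*Q)
-22*A(-9, u(3)) = -22*(-9 + (1/2)/3) = -22*(-9 + (1/2)*(1/3)) = -22*(-9 + 1/6) = -22*(-53/6) = 583/3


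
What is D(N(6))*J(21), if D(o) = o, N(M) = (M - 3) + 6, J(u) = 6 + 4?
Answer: 90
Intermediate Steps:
J(u) = 10
N(M) = 3 + M (N(M) = (-3 + M) + 6 = 3 + M)
D(N(6))*J(21) = (3 + 6)*10 = 9*10 = 90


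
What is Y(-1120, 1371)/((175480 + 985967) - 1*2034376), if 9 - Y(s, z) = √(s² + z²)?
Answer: -9/872929 + √3134041/872929 ≈ 0.0020177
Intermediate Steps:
Y(s, z) = 9 - √(s² + z²)
Y(-1120, 1371)/((175480 + 985967) - 1*2034376) = (9 - √((-1120)² + 1371²))/((175480 + 985967) - 1*2034376) = (9 - √(1254400 + 1879641))/(1161447 - 2034376) = (9 - √3134041)/(-872929) = (9 - √3134041)*(-1/872929) = -9/872929 + √3134041/872929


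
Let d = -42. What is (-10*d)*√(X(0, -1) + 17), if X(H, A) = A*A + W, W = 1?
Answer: 420*√19 ≈ 1830.7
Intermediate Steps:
X(H, A) = 1 + A² (X(H, A) = A*A + 1 = A² + 1 = 1 + A²)
(-10*d)*√(X(0, -1) + 17) = (-10*(-42))*√((1 + (-1)²) + 17) = 420*√((1 + 1) + 17) = 420*√(2 + 17) = 420*√19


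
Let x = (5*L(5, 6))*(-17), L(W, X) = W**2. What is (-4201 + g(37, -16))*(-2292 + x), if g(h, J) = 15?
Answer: 18489562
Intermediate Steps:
x = -2125 (x = (5*5**2)*(-17) = (5*25)*(-17) = 125*(-17) = -2125)
(-4201 + g(37, -16))*(-2292 + x) = (-4201 + 15)*(-2292 - 2125) = -4186*(-4417) = 18489562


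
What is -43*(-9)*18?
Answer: 6966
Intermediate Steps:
-43*(-9)*18 = 387*18 = 6966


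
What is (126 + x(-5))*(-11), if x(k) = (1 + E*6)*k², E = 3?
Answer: -6611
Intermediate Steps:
x(k) = 19*k² (x(k) = (1 + 3*6)*k² = (1 + 18)*k² = 19*k²)
(126 + x(-5))*(-11) = (126 + 19*(-5)²)*(-11) = (126 + 19*25)*(-11) = (126 + 475)*(-11) = 601*(-11) = -6611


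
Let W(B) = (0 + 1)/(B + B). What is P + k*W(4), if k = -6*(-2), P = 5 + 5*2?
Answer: 33/2 ≈ 16.500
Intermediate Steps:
W(B) = 1/(2*B)
P = 15 (P = 5 + 10 = 15)
k = 12 (k = -1*(-12) = 12)
P + k*W(4) = 15 + 12*((1/2)/4) = 15 + 12*((1/2)*(1/4)) = 15 + 12*(1/8) = 15 + 3/2 = 33/2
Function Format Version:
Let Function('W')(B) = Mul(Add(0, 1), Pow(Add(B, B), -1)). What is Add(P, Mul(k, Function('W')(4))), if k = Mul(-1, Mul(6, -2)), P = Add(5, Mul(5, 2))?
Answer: Rational(33, 2) ≈ 16.500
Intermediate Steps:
Function('W')(B) = Mul(Rational(1, 2), Pow(B, -1)) (Function('W')(B) = Mul(1, Pow(Mul(2, B), -1)) = Mul(1, Mul(Rational(1, 2), Pow(B, -1))) = Mul(Rational(1, 2), Pow(B, -1)))
P = 15 (P = Add(5, 10) = 15)
k = 12 (k = Mul(-1, -12) = 12)
Add(P, Mul(k, Function('W')(4))) = Add(15, Mul(12, Mul(Rational(1, 2), Pow(4, -1)))) = Add(15, Mul(12, Mul(Rational(1, 2), Rational(1, 4)))) = Add(15, Mul(12, Rational(1, 8))) = Add(15, Rational(3, 2)) = Rational(33, 2)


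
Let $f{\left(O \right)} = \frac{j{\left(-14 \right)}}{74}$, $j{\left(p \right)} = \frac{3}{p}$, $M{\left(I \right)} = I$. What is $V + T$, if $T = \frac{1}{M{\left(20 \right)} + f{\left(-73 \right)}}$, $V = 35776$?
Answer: $\frac{741172428}{20717} \approx 35776.0$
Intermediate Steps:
$f{\left(O \right)} = - \frac{3}{1036}$ ($f{\left(O \right)} = \frac{3 \frac{1}{-14}}{74} = 3 \left(- \frac{1}{14}\right) \frac{1}{74} = \left(- \frac{3}{14}\right) \frac{1}{74} = - \frac{3}{1036}$)
$T = \frac{1036}{20717}$ ($T = \frac{1}{20 - \frac{3}{1036}} = \frac{1}{\frac{20717}{1036}} = \frac{1036}{20717} \approx 0.050007$)
$V + T = 35776 + \frac{1036}{20717} = \frac{741172428}{20717}$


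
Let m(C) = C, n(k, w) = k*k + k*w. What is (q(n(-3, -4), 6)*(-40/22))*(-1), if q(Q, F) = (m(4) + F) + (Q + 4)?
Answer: 700/11 ≈ 63.636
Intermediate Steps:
n(k, w) = k**2 + k*w
q(Q, F) = 8 + F + Q (q(Q, F) = (4 + F) + (Q + 4) = (4 + F) + (4 + Q) = 8 + F + Q)
(q(n(-3, -4), 6)*(-40/22))*(-1) = ((8 + 6 - 3*(-3 - 4))*(-40/22))*(-1) = ((8 + 6 - 3*(-7))*(-40*1/22))*(-1) = ((8 + 6 + 21)*(-20/11))*(-1) = (35*(-20/11))*(-1) = -700/11*(-1) = 700/11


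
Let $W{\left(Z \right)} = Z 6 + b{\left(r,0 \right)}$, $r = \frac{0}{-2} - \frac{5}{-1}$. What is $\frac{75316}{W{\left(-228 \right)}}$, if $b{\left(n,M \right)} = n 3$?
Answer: $- \frac{75316}{1353} \approx -55.666$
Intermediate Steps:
$r = 5$ ($r = 0 \left(- \frac{1}{2}\right) - -5 = 0 + 5 = 5$)
$b{\left(n,M \right)} = 3 n$
$W{\left(Z \right)} = 15 + 6 Z$ ($W{\left(Z \right)} = Z 6 + 3 \cdot 5 = 6 Z + 15 = 15 + 6 Z$)
$\frac{75316}{W{\left(-228 \right)}} = \frac{75316}{15 + 6 \left(-228\right)} = \frac{75316}{15 - 1368} = \frac{75316}{-1353} = 75316 \left(- \frac{1}{1353}\right) = - \frac{75316}{1353}$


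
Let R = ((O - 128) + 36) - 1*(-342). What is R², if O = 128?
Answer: 142884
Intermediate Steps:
R = 378 (R = ((128 - 128) + 36) - 1*(-342) = (0 + 36) + 342 = 36 + 342 = 378)
R² = 378² = 142884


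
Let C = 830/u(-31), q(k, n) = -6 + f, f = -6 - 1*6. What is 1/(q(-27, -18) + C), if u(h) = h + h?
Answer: -31/973 ≈ -0.031860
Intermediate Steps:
f = -12 (f = -6 - 6 = -12)
u(h) = 2*h
q(k, n) = -18 (q(k, n) = -6 - 12 = -18)
C = -415/31 (C = 830/((2*(-31))) = 830/(-62) = 830*(-1/62) = -415/31 ≈ -13.387)
1/(q(-27, -18) + C) = 1/(-18 - 415/31) = 1/(-973/31) = -31/973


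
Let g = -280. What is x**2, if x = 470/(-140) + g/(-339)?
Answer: 144312169/22524516 ≈ 6.4069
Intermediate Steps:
x = -12013/4746 (x = 470/(-140) - 280/(-339) = 470*(-1/140) - 280*(-1/339) = -47/14 + 280/339 = -12013/4746 ≈ -2.5312)
x**2 = (-12013/4746)**2 = 144312169/22524516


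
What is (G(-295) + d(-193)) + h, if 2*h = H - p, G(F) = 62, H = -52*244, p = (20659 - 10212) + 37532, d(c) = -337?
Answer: -61217/2 ≈ -30609.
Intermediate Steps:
p = 47979 (p = 10447 + 37532 = 47979)
H = -12688
h = -60667/2 (h = (-12688 - 1*47979)/2 = (-12688 - 47979)/2 = (1/2)*(-60667) = -60667/2 ≈ -30334.)
(G(-295) + d(-193)) + h = (62 - 337) - 60667/2 = -275 - 60667/2 = -61217/2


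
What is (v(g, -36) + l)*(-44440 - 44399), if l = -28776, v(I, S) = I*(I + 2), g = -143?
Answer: 765170307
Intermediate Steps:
v(I, S) = I*(2 + I)
(v(g, -36) + l)*(-44440 - 44399) = (-143*(2 - 143) - 28776)*(-44440 - 44399) = (-143*(-141) - 28776)*(-88839) = (20163 - 28776)*(-88839) = -8613*(-88839) = 765170307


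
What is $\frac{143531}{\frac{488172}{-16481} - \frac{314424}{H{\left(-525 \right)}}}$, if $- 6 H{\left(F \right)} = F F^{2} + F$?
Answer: $- \frac{57050243912050025}{11778560393244} \approx -4843.6$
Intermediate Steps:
$H{\left(F \right)} = - \frac{F}{6} - \frac{F^{3}}{6}$ ($H{\left(F \right)} = - \frac{F F^{2} + F}{6} = - \frac{F^{3} + F}{6} = - \frac{F + F^{3}}{6} = - \frac{F}{6} - \frac{F^{3}}{6}$)
$\frac{143531}{\frac{488172}{-16481} - \frac{314424}{H{\left(-525 \right)}}} = \frac{143531}{\frac{488172}{-16481} - \frac{314424}{\left(- \frac{1}{6}\right) \left(-525\right) \left(1 + \left(-525\right)^{2}\right)}} = \frac{143531}{488172 \left(- \frac{1}{16481}\right) - \frac{314424}{\left(- \frac{1}{6}\right) \left(-525\right) \left(1 + 275625\right)}} = \frac{143531}{- \frac{488172}{16481} - \frac{314424}{\left(- \frac{1}{6}\right) \left(-525\right) 275626}} = \frac{143531}{- \frac{488172}{16481} - \frac{314424}{24117275}} = \frac{143531}{- \frac{11778560393244}{397476809275}} = 143531 \left(- \frac{397476809275}{11778560393244}\right) = - \frac{57050243912050025}{11778560393244}$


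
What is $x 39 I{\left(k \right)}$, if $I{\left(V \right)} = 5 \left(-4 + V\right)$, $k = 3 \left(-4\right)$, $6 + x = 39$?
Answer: $-102960$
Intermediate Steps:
$x = 33$ ($x = -6 + 39 = 33$)
$k = -12$
$I{\left(V \right)} = -20 + 5 V$
$x 39 I{\left(k \right)} = 33 \cdot 39 \left(-20 + 5 \left(-12\right)\right) = 1287 \left(-20 - 60\right) = 1287 \left(-80\right) = -102960$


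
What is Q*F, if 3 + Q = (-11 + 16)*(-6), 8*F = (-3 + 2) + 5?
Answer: -33/2 ≈ -16.500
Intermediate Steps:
F = 1/2 (F = ((-3 + 2) + 5)/8 = (-1 + 5)/8 = (1/8)*4 = 1/2 ≈ 0.50000)
Q = -33 (Q = -3 + (-11 + 16)*(-6) = -3 + 5*(-6) = -3 - 30 = -33)
Q*F = -33*1/2 = -33/2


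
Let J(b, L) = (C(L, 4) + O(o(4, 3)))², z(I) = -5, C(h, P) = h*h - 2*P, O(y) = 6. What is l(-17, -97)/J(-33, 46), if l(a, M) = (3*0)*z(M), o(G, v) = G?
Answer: 0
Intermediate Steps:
C(h, P) = h² - 2*P
J(b, L) = (-2 + L²)² (J(b, L) = ((L² - 2*4) + 6)² = ((L² - 8) + 6)² = ((-8 + L²) + 6)² = (-2 + L²)²)
l(a, M) = 0 (l(a, M) = (3*0)*(-5) = 0*(-5) = 0)
l(-17, -97)/J(-33, 46) = 0/((-2 + 46²)²) = 0/((-2 + 2116)²) = 0/(2114²) = 0/4468996 = 0*(1/4468996) = 0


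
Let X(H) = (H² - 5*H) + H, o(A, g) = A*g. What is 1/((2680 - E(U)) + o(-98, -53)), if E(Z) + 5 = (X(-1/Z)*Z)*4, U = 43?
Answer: 43/338105 ≈ 0.00012718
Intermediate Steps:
X(H) = H² - 4*H
E(Z) = 11 + 4/Z (E(Z) = -5 + (((-1/Z)*(-4 - 1/Z))*Z)*4 = -5 + ((-(-4 - 1/Z)/Z)*Z)*4 = -5 + (4 + 1/Z)*4 = -5 + (16 + 4/Z) = 11 + 4/Z)
1/((2680 - E(U)) + o(-98, -53)) = 1/((2680 - (11 + 4/43)) - 98*(-53)) = 1/((2680 - (11 + 4*(1/43))) + 5194) = 1/((2680 - (11 + 4/43)) + 5194) = 1/((2680 - 1*477/43) + 5194) = 1/((2680 - 477/43) + 5194) = 1/(114763/43 + 5194) = 1/(338105/43) = 43/338105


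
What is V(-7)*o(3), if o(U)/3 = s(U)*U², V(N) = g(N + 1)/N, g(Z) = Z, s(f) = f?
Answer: 486/7 ≈ 69.429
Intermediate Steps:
V(N) = (1 + N)/N (V(N) = (N + 1)/N = (1 + N)/N)
o(U) = 3*U³ (o(U) = 3*(U*U²) = 3*U³)
V(-7)*o(3) = ((1 - 7)/(-7))*(3*3³) = (-⅐*(-6))*(3*27) = (6/7)*81 = 486/7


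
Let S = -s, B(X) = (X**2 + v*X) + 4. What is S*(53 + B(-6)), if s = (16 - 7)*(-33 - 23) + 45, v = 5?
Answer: 28917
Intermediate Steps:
B(X) = 4 + X**2 + 5*X (B(X) = (X**2 + 5*X) + 4 = 4 + X**2 + 5*X)
s = -459 (s = 9*(-56) + 45 = -504 + 45 = -459)
S = 459 (S = -1*(-459) = 459)
S*(53 + B(-6)) = 459*(53 + (4 + (-6)**2 + 5*(-6))) = 459*(53 + (4 + 36 - 30)) = 459*(53 + 10) = 459*63 = 28917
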